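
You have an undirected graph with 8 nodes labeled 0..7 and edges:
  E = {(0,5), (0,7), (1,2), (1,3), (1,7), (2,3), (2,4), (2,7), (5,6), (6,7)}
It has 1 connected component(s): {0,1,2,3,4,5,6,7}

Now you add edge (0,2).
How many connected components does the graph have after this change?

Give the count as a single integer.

Initial component count: 1
Add (0,2): endpoints already in same component. Count unchanged: 1.
New component count: 1

Answer: 1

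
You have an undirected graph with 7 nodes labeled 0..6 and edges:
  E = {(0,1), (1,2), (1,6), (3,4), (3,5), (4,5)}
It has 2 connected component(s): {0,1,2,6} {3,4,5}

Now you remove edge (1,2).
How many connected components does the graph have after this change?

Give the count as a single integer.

Initial component count: 2
Remove (1,2): it was a bridge. Count increases: 2 -> 3.
  After removal, components: {0,1,6} {2} {3,4,5}
New component count: 3

Answer: 3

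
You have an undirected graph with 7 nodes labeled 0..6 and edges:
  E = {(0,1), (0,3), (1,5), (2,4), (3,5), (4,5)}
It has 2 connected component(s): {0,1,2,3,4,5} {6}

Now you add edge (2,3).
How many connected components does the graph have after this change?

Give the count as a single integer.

Answer: 2

Derivation:
Initial component count: 2
Add (2,3): endpoints already in same component. Count unchanged: 2.
New component count: 2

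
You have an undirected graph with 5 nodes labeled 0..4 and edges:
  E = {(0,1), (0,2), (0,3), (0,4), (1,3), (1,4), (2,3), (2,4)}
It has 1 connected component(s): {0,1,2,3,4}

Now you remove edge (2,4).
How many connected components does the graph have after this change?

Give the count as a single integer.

Answer: 1

Derivation:
Initial component count: 1
Remove (2,4): not a bridge. Count unchanged: 1.
  After removal, components: {0,1,2,3,4}
New component count: 1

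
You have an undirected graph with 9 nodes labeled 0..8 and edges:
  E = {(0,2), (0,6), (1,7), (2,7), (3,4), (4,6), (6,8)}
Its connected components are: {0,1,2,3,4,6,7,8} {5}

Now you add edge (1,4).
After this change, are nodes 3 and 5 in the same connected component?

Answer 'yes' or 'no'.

Initial components: {0,1,2,3,4,6,7,8} {5}
Adding edge (1,4): both already in same component {0,1,2,3,4,6,7,8}. No change.
New components: {0,1,2,3,4,6,7,8} {5}
Are 3 and 5 in the same component? no

Answer: no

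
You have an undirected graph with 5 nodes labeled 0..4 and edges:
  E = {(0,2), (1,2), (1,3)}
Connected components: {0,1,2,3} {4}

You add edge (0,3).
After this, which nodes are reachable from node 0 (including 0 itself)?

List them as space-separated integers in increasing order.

Before: nodes reachable from 0: {0,1,2,3}
Adding (0,3): both endpoints already in same component. Reachability from 0 unchanged.
After: nodes reachable from 0: {0,1,2,3}

Answer: 0 1 2 3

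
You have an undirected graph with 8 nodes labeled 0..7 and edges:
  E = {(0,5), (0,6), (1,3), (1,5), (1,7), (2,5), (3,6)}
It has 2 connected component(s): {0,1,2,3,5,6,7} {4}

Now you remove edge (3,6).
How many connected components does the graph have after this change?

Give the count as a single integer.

Initial component count: 2
Remove (3,6): not a bridge. Count unchanged: 2.
  After removal, components: {0,1,2,3,5,6,7} {4}
New component count: 2

Answer: 2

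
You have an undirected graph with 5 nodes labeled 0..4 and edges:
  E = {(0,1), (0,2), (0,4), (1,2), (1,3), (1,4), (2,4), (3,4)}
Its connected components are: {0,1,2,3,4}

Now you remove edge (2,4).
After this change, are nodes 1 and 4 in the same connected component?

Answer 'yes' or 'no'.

Initial components: {0,1,2,3,4}
Removing edge (2,4): not a bridge — component count unchanged at 1.
New components: {0,1,2,3,4}
Are 1 and 4 in the same component? yes

Answer: yes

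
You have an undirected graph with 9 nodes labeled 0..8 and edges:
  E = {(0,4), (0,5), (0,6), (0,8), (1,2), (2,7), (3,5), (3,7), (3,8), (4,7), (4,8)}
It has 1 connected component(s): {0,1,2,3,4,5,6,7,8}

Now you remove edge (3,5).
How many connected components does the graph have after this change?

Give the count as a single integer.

Initial component count: 1
Remove (3,5): not a bridge. Count unchanged: 1.
  After removal, components: {0,1,2,3,4,5,6,7,8}
New component count: 1

Answer: 1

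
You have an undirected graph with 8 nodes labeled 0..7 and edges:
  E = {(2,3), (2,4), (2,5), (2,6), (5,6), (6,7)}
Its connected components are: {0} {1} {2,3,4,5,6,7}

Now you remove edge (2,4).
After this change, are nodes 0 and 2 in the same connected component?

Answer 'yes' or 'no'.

Answer: no

Derivation:
Initial components: {0} {1} {2,3,4,5,6,7}
Removing edge (2,4): it was a bridge — component count 3 -> 4.
New components: {0} {1} {2,3,5,6,7} {4}
Are 0 and 2 in the same component? no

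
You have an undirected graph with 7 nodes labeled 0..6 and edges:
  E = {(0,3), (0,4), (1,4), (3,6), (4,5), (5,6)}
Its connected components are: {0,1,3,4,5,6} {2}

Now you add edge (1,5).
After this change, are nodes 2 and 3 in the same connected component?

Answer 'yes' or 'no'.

Answer: no

Derivation:
Initial components: {0,1,3,4,5,6} {2}
Adding edge (1,5): both already in same component {0,1,3,4,5,6}. No change.
New components: {0,1,3,4,5,6} {2}
Are 2 and 3 in the same component? no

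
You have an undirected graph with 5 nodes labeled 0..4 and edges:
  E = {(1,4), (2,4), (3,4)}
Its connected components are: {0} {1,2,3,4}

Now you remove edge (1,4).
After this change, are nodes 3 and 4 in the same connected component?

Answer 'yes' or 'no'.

Answer: yes

Derivation:
Initial components: {0} {1,2,3,4}
Removing edge (1,4): it was a bridge — component count 2 -> 3.
New components: {0} {1} {2,3,4}
Are 3 and 4 in the same component? yes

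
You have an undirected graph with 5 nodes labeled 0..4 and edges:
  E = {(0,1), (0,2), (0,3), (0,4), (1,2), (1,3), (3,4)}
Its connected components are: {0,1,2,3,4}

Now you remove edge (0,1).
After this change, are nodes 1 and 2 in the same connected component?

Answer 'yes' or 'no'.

Answer: yes

Derivation:
Initial components: {0,1,2,3,4}
Removing edge (0,1): not a bridge — component count unchanged at 1.
New components: {0,1,2,3,4}
Are 1 and 2 in the same component? yes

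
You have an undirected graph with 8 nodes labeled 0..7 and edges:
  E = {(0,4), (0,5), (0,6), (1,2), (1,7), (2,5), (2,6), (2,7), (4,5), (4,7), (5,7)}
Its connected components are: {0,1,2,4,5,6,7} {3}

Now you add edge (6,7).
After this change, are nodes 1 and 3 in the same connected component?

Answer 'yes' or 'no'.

Initial components: {0,1,2,4,5,6,7} {3}
Adding edge (6,7): both already in same component {0,1,2,4,5,6,7}. No change.
New components: {0,1,2,4,5,6,7} {3}
Are 1 and 3 in the same component? no

Answer: no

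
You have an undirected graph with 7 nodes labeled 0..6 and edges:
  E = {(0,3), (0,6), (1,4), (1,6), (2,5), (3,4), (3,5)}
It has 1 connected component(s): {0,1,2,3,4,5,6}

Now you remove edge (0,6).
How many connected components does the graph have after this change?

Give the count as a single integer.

Answer: 1

Derivation:
Initial component count: 1
Remove (0,6): not a bridge. Count unchanged: 1.
  After removal, components: {0,1,2,3,4,5,6}
New component count: 1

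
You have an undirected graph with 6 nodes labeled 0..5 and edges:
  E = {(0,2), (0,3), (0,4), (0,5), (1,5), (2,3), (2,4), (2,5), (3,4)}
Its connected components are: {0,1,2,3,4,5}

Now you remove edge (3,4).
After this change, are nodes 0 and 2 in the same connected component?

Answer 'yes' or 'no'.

Initial components: {0,1,2,3,4,5}
Removing edge (3,4): not a bridge — component count unchanged at 1.
New components: {0,1,2,3,4,5}
Are 0 and 2 in the same component? yes

Answer: yes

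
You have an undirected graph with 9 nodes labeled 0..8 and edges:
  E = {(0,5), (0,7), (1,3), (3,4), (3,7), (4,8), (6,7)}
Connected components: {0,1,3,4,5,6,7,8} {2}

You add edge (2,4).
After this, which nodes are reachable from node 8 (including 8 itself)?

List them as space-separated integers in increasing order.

Before: nodes reachable from 8: {0,1,3,4,5,6,7,8}
Adding (2,4): merges 8's component with another. Reachability grows.
After: nodes reachable from 8: {0,1,2,3,4,5,6,7,8}

Answer: 0 1 2 3 4 5 6 7 8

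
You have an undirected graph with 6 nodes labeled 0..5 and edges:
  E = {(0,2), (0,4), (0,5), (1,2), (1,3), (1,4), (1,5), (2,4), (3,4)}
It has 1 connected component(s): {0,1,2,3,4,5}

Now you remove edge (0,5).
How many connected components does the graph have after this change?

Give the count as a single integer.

Answer: 1

Derivation:
Initial component count: 1
Remove (0,5): not a bridge. Count unchanged: 1.
  After removal, components: {0,1,2,3,4,5}
New component count: 1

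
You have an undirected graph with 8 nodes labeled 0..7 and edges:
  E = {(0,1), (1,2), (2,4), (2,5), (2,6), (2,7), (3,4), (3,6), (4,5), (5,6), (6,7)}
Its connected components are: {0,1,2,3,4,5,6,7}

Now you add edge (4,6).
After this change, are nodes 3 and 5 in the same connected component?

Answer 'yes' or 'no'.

Answer: yes

Derivation:
Initial components: {0,1,2,3,4,5,6,7}
Adding edge (4,6): both already in same component {0,1,2,3,4,5,6,7}. No change.
New components: {0,1,2,3,4,5,6,7}
Are 3 and 5 in the same component? yes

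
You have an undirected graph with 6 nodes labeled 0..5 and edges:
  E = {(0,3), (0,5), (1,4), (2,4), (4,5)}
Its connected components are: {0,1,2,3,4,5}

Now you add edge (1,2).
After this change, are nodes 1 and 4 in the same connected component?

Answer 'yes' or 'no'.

Answer: yes

Derivation:
Initial components: {0,1,2,3,4,5}
Adding edge (1,2): both already in same component {0,1,2,3,4,5}. No change.
New components: {0,1,2,3,4,5}
Are 1 and 4 in the same component? yes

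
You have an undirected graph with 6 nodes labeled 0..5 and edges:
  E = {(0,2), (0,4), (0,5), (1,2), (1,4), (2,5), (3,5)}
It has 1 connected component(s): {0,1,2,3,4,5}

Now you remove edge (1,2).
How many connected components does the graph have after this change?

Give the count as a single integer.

Answer: 1

Derivation:
Initial component count: 1
Remove (1,2): not a bridge. Count unchanged: 1.
  After removal, components: {0,1,2,3,4,5}
New component count: 1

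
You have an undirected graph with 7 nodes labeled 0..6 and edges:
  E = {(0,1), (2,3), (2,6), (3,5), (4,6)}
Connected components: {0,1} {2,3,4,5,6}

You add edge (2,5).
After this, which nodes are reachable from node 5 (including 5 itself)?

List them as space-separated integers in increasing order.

Before: nodes reachable from 5: {2,3,4,5,6}
Adding (2,5): both endpoints already in same component. Reachability from 5 unchanged.
After: nodes reachable from 5: {2,3,4,5,6}

Answer: 2 3 4 5 6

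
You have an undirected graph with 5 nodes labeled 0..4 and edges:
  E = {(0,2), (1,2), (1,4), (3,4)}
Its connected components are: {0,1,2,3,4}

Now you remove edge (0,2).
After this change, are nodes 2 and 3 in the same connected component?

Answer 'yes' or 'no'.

Initial components: {0,1,2,3,4}
Removing edge (0,2): it was a bridge — component count 1 -> 2.
New components: {0} {1,2,3,4}
Are 2 and 3 in the same component? yes

Answer: yes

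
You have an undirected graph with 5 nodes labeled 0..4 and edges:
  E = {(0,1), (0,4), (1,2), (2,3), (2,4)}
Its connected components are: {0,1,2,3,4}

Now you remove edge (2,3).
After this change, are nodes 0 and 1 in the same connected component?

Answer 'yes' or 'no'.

Answer: yes

Derivation:
Initial components: {0,1,2,3,4}
Removing edge (2,3): it was a bridge — component count 1 -> 2.
New components: {0,1,2,4} {3}
Are 0 and 1 in the same component? yes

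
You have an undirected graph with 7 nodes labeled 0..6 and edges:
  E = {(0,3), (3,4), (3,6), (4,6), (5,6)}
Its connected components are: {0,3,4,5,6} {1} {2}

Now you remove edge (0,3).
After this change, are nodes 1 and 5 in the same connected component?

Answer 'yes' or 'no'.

Answer: no

Derivation:
Initial components: {0,3,4,5,6} {1} {2}
Removing edge (0,3): it was a bridge — component count 3 -> 4.
New components: {0} {1} {2} {3,4,5,6}
Are 1 and 5 in the same component? no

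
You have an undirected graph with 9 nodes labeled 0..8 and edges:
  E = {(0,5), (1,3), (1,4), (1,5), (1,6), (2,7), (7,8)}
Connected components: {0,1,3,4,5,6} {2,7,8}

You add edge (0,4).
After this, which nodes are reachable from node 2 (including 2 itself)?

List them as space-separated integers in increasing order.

Answer: 2 7 8

Derivation:
Before: nodes reachable from 2: {2,7,8}
Adding (0,4): both endpoints already in same component. Reachability from 2 unchanged.
After: nodes reachable from 2: {2,7,8}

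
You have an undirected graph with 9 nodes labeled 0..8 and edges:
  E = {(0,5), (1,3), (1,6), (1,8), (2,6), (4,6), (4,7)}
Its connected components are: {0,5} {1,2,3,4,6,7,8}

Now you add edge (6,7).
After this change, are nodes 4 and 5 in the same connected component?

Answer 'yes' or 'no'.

Answer: no

Derivation:
Initial components: {0,5} {1,2,3,4,6,7,8}
Adding edge (6,7): both already in same component {1,2,3,4,6,7,8}. No change.
New components: {0,5} {1,2,3,4,6,7,8}
Are 4 and 5 in the same component? no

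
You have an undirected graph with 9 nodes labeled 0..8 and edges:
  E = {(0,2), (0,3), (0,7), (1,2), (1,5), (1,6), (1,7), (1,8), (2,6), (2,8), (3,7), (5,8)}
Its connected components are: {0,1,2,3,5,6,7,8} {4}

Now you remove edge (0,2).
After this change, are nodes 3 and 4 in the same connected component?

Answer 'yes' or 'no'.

Answer: no

Derivation:
Initial components: {0,1,2,3,5,6,7,8} {4}
Removing edge (0,2): not a bridge — component count unchanged at 2.
New components: {0,1,2,3,5,6,7,8} {4}
Are 3 and 4 in the same component? no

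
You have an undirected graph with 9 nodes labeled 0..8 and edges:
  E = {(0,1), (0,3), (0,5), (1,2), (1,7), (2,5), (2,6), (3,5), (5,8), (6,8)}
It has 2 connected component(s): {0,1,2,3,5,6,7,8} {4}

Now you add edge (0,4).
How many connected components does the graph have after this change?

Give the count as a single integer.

Answer: 1

Derivation:
Initial component count: 2
Add (0,4): merges two components. Count decreases: 2 -> 1.
New component count: 1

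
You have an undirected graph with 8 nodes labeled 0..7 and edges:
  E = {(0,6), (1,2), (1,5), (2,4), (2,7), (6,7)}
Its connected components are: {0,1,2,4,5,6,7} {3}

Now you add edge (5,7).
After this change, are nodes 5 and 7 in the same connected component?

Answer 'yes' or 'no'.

Initial components: {0,1,2,4,5,6,7} {3}
Adding edge (5,7): both already in same component {0,1,2,4,5,6,7}. No change.
New components: {0,1,2,4,5,6,7} {3}
Are 5 and 7 in the same component? yes

Answer: yes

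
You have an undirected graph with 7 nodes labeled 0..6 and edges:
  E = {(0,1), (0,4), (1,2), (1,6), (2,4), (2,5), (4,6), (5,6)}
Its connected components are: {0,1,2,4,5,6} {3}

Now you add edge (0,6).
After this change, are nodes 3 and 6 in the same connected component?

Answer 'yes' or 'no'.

Answer: no

Derivation:
Initial components: {0,1,2,4,5,6} {3}
Adding edge (0,6): both already in same component {0,1,2,4,5,6}. No change.
New components: {0,1,2,4,5,6} {3}
Are 3 and 6 in the same component? no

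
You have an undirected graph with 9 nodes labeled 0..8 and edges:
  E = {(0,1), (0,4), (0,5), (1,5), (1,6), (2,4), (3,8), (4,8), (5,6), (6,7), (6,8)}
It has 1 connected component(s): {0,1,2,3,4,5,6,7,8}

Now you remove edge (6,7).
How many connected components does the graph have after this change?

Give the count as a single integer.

Answer: 2

Derivation:
Initial component count: 1
Remove (6,7): it was a bridge. Count increases: 1 -> 2.
  After removal, components: {0,1,2,3,4,5,6,8} {7}
New component count: 2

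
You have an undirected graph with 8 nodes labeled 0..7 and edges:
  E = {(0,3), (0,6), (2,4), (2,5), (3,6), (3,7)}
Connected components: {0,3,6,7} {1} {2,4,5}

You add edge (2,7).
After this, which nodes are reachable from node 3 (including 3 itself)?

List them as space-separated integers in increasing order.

Answer: 0 2 3 4 5 6 7

Derivation:
Before: nodes reachable from 3: {0,3,6,7}
Adding (2,7): merges 3's component with another. Reachability grows.
After: nodes reachable from 3: {0,2,3,4,5,6,7}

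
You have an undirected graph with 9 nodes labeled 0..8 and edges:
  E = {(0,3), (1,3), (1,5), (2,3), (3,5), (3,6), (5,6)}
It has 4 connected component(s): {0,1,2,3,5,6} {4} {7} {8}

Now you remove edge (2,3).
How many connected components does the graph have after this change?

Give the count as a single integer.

Answer: 5

Derivation:
Initial component count: 4
Remove (2,3): it was a bridge. Count increases: 4 -> 5.
  After removal, components: {0,1,3,5,6} {2} {4} {7} {8}
New component count: 5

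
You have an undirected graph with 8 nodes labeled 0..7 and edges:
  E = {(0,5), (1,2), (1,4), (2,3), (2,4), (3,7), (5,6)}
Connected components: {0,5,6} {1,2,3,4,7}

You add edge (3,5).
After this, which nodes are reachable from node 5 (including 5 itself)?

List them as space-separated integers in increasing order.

Before: nodes reachable from 5: {0,5,6}
Adding (3,5): merges 5's component with another. Reachability grows.
After: nodes reachable from 5: {0,1,2,3,4,5,6,7}

Answer: 0 1 2 3 4 5 6 7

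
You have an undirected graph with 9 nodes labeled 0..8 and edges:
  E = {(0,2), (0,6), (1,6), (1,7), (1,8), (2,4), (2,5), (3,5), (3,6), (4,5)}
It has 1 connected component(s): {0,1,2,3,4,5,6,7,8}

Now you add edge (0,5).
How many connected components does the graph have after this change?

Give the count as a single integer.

Answer: 1

Derivation:
Initial component count: 1
Add (0,5): endpoints already in same component. Count unchanged: 1.
New component count: 1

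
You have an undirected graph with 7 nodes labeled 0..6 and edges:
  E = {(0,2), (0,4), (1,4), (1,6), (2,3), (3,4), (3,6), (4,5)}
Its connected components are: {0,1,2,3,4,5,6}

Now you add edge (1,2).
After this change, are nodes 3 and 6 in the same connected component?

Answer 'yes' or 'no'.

Initial components: {0,1,2,3,4,5,6}
Adding edge (1,2): both already in same component {0,1,2,3,4,5,6}. No change.
New components: {0,1,2,3,4,5,6}
Are 3 and 6 in the same component? yes

Answer: yes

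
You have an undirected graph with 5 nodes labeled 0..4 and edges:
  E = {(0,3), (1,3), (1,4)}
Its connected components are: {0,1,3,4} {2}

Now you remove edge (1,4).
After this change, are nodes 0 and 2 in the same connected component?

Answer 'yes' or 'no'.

Answer: no

Derivation:
Initial components: {0,1,3,4} {2}
Removing edge (1,4): it was a bridge — component count 2 -> 3.
New components: {0,1,3} {2} {4}
Are 0 and 2 in the same component? no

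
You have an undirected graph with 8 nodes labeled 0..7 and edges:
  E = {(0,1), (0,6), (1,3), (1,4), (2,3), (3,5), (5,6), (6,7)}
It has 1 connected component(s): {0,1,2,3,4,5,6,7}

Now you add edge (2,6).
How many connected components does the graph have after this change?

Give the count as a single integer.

Answer: 1

Derivation:
Initial component count: 1
Add (2,6): endpoints already in same component. Count unchanged: 1.
New component count: 1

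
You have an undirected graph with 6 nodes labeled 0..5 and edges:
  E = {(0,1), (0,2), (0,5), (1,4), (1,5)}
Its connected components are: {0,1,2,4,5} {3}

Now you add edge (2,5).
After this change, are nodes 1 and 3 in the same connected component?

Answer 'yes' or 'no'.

Initial components: {0,1,2,4,5} {3}
Adding edge (2,5): both already in same component {0,1,2,4,5}. No change.
New components: {0,1,2,4,5} {3}
Are 1 and 3 in the same component? no

Answer: no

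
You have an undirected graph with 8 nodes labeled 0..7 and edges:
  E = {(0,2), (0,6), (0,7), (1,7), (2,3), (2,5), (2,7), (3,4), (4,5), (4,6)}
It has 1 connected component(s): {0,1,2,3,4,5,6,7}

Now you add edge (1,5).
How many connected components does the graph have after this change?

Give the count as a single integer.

Initial component count: 1
Add (1,5): endpoints already in same component. Count unchanged: 1.
New component count: 1

Answer: 1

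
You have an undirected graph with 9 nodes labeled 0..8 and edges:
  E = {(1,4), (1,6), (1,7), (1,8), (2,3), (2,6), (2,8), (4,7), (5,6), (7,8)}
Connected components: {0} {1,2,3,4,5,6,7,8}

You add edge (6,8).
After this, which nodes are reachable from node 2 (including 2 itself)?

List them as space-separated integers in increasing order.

Before: nodes reachable from 2: {1,2,3,4,5,6,7,8}
Adding (6,8): both endpoints already in same component. Reachability from 2 unchanged.
After: nodes reachable from 2: {1,2,3,4,5,6,7,8}

Answer: 1 2 3 4 5 6 7 8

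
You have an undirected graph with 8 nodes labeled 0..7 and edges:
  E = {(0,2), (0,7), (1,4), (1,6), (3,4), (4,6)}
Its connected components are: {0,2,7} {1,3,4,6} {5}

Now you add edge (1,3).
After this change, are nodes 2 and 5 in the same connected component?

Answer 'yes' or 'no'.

Initial components: {0,2,7} {1,3,4,6} {5}
Adding edge (1,3): both already in same component {1,3,4,6}. No change.
New components: {0,2,7} {1,3,4,6} {5}
Are 2 and 5 in the same component? no

Answer: no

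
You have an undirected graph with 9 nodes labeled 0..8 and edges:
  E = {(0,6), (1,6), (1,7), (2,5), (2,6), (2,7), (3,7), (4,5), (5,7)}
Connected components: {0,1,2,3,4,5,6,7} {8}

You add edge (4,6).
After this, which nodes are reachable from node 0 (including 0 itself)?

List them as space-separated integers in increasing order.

Before: nodes reachable from 0: {0,1,2,3,4,5,6,7}
Adding (4,6): both endpoints already in same component. Reachability from 0 unchanged.
After: nodes reachable from 0: {0,1,2,3,4,5,6,7}

Answer: 0 1 2 3 4 5 6 7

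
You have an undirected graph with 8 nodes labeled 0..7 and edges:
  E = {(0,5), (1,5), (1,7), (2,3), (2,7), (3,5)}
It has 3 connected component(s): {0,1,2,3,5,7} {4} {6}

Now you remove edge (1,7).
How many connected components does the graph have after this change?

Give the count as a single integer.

Answer: 3

Derivation:
Initial component count: 3
Remove (1,7): not a bridge. Count unchanged: 3.
  After removal, components: {0,1,2,3,5,7} {4} {6}
New component count: 3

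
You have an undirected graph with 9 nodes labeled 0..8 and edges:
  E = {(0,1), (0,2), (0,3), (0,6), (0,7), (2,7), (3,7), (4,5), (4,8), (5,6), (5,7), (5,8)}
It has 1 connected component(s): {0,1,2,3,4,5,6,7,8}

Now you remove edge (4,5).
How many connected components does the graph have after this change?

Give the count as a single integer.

Initial component count: 1
Remove (4,5): not a bridge. Count unchanged: 1.
  After removal, components: {0,1,2,3,4,5,6,7,8}
New component count: 1

Answer: 1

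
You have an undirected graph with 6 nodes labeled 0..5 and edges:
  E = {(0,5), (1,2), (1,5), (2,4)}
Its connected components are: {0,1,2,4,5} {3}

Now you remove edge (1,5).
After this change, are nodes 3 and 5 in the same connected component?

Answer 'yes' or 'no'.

Answer: no

Derivation:
Initial components: {0,1,2,4,5} {3}
Removing edge (1,5): it was a bridge — component count 2 -> 3.
New components: {0,5} {1,2,4} {3}
Are 3 and 5 in the same component? no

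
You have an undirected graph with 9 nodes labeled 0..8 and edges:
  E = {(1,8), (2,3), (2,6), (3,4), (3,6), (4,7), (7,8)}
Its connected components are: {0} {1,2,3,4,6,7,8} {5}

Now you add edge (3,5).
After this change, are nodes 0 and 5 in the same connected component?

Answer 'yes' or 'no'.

Answer: no

Derivation:
Initial components: {0} {1,2,3,4,6,7,8} {5}
Adding edge (3,5): merges {1,2,3,4,6,7,8} and {5}.
New components: {0} {1,2,3,4,5,6,7,8}
Are 0 and 5 in the same component? no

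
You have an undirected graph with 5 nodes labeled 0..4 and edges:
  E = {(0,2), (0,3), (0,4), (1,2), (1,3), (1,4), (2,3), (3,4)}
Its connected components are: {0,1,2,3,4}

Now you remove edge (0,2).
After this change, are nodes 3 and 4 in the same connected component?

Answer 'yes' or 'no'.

Initial components: {0,1,2,3,4}
Removing edge (0,2): not a bridge — component count unchanged at 1.
New components: {0,1,2,3,4}
Are 3 and 4 in the same component? yes

Answer: yes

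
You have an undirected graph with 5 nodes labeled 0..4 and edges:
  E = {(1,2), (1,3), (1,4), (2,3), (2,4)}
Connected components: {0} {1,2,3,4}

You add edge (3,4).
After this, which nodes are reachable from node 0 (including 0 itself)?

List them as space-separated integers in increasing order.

Before: nodes reachable from 0: {0}
Adding (3,4): both endpoints already in same component. Reachability from 0 unchanged.
After: nodes reachable from 0: {0}

Answer: 0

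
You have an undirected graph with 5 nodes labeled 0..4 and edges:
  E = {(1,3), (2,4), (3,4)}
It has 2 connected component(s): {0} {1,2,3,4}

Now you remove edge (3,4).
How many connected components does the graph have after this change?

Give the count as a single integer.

Initial component count: 2
Remove (3,4): it was a bridge. Count increases: 2 -> 3.
  After removal, components: {0} {1,3} {2,4}
New component count: 3

Answer: 3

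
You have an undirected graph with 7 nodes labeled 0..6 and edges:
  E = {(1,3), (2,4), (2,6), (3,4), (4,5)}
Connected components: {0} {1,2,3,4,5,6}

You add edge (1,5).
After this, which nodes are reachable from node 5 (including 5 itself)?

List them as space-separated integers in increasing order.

Answer: 1 2 3 4 5 6

Derivation:
Before: nodes reachable from 5: {1,2,3,4,5,6}
Adding (1,5): both endpoints already in same component. Reachability from 5 unchanged.
After: nodes reachable from 5: {1,2,3,4,5,6}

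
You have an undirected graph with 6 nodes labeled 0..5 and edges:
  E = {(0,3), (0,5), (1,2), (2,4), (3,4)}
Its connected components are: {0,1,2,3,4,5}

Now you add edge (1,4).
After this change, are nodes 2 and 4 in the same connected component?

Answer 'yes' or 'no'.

Initial components: {0,1,2,3,4,5}
Adding edge (1,4): both already in same component {0,1,2,3,4,5}. No change.
New components: {0,1,2,3,4,5}
Are 2 and 4 in the same component? yes

Answer: yes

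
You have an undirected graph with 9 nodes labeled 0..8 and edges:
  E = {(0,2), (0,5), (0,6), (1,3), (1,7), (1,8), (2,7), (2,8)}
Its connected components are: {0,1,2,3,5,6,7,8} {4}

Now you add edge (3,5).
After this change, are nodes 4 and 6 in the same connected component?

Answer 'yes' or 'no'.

Initial components: {0,1,2,3,5,6,7,8} {4}
Adding edge (3,5): both already in same component {0,1,2,3,5,6,7,8}. No change.
New components: {0,1,2,3,5,6,7,8} {4}
Are 4 and 6 in the same component? no

Answer: no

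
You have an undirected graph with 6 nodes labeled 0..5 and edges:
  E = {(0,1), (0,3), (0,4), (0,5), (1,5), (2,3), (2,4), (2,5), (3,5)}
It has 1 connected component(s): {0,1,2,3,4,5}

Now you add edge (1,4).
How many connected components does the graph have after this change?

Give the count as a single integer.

Answer: 1

Derivation:
Initial component count: 1
Add (1,4): endpoints already in same component. Count unchanged: 1.
New component count: 1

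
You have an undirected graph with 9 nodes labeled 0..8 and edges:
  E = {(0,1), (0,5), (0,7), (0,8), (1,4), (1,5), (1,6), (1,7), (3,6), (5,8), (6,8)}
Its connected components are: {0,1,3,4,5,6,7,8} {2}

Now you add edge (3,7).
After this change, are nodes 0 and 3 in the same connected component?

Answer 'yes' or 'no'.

Initial components: {0,1,3,4,5,6,7,8} {2}
Adding edge (3,7): both already in same component {0,1,3,4,5,6,7,8}. No change.
New components: {0,1,3,4,5,6,7,8} {2}
Are 0 and 3 in the same component? yes

Answer: yes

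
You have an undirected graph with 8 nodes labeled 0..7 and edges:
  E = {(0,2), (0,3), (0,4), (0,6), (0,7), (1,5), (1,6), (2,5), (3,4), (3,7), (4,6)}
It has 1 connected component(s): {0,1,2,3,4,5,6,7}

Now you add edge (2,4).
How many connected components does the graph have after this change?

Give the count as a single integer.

Initial component count: 1
Add (2,4): endpoints already in same component. Count unchanged: 1.
New component count: 1

Answer: 1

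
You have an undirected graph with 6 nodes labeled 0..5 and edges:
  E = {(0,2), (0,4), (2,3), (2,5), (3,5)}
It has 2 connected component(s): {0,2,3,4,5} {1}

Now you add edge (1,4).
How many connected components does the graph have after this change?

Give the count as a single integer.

Answer: 1

Derivation:
Initial component count: 2
Add (1,4): merges two components. Count decreases: 2 -> 1.
New component count: 1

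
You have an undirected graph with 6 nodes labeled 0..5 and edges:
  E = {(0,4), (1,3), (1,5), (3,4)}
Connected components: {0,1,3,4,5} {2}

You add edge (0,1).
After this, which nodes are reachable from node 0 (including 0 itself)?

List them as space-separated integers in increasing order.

Before: nodes reachable from 0: {0,1,3,4,5}
Adding (0,1): both endpoints already in same component. Reachability from 0 unchanged.
After: nodes reachable from 0: {0,1,3,4,5}

Answer: 0 1 3 4 5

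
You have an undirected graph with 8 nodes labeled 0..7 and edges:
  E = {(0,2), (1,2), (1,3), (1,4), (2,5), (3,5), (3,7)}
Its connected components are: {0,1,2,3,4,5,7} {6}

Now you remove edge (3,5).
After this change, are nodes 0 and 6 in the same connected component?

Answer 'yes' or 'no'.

Answer: no

Derivation:
Initial components: {0,1,2,3,4,5,7} {6}
Removing edge (3,5): not a bridge — component count unchanged at 2.
New components: {0,1,2,3,4,5,7} {6}
Are 0 and 6 in the same component? no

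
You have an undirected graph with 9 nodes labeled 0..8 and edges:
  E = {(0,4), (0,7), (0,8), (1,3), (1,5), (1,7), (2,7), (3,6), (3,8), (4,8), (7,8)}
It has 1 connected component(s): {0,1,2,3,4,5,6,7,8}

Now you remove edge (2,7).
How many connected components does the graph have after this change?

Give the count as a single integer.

Answer: 2

Derivation:
Initial component count: 1
Remove (2,7): it was a bridge. Count increases: 1 -> 2.
  After removal, components: {0,1,3,4,5,6,7,8} {2}
New component count: 2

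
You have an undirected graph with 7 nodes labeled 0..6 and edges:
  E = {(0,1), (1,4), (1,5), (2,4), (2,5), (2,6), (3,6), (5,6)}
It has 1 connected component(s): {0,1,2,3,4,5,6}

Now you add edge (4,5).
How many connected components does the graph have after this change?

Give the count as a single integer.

Initial component count: 1
Add (4,5): endpoints already in same component. Count unchanged: 1.
New component count: 1

Answer: 1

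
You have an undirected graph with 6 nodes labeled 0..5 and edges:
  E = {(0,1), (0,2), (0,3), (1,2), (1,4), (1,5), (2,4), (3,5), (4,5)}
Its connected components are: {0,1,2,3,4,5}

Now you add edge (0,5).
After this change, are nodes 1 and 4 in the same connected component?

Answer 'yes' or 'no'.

Initial components: {0,1,2,3,4,5}
Adding edge (0,5): both already in same component {0,1,2,3,4,5}. No change.
New components: {0,1,2,3,4,5}
Are 1 and 4 in the same component? yes

Answer: yes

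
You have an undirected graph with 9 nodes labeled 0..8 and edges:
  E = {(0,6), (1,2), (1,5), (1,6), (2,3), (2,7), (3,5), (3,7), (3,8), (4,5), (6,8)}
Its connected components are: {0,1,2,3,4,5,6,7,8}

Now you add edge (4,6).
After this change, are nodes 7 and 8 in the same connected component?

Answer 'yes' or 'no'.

Answer: yes

Derivation:
Initial components: {0,1,2,3,4,5,6,7,8}
Adding edge (4,6): both already in same component {0,1,2,3,4,5,6,7,8}. No change.
New components: {0,1,2,3,4,5,6,7,8}
Are 7 and 8 in the same component? yes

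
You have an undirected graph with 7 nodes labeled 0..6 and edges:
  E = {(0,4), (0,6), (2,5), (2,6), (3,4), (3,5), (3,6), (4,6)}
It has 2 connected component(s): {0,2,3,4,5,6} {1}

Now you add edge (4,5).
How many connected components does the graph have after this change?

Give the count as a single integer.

Answer: 2

Derivation:
Initial component count: 2
Add (4,5): endpoints already in same component. Count unchanged: 2.
New component count: 2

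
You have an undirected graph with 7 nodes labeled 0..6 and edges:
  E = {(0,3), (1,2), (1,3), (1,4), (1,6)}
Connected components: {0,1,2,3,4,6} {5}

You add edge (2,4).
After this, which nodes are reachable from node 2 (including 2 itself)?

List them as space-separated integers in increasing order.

Answer: 0 1 2 3 4 6

Derivation:
Before: nodes reachable from 2: {0,1,2,3,4,6}
Adding (2,4): both endpoints already in same component. Reachability from 2 unchanged.
After: nodes reachable from 2: {0,1,2,3,4,6}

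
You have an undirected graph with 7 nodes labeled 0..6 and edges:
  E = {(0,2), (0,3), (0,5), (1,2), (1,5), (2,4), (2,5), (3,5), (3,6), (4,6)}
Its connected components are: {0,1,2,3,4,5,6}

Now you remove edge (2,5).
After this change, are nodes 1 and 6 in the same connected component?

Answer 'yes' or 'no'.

Initial components: {0,1,2,3,4,5,6}
Removing edge (2,5): not a bridge — component count unchanged at 1.
New components: {0,1,2,3,4,5,6}
Are 1 and 6 in the same component? yes

Answer: yes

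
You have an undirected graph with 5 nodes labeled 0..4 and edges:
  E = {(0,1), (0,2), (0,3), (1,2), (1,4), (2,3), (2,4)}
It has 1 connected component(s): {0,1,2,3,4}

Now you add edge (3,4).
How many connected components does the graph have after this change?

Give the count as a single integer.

Answer: 1

Derivation:
Initial component count: 1
Add (3,4): endpoints already in same component. Count unchanged: 1.
New component count: 1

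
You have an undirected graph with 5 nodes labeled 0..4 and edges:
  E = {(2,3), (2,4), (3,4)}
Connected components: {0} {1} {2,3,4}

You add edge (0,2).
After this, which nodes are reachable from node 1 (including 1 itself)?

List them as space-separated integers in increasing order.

Before: nodes reachable from 1: {1}
Adding (0,2): merges two components, but neither contains 1. Reachability from 1 unchanged.
After: nodes reachable from 1: {1}

Answer: 1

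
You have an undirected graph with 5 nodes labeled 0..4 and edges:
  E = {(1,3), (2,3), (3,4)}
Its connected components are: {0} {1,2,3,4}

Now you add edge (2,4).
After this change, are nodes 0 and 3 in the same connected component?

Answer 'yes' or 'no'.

Answer: no

Derivation:
Initial components: {0} {1,2,3,4}
Adding edge (2,4): both already in same component {1,2,3,4}. No change.
New components: {0} {1,2,3,4}
Are 0 and 3 in the same component? no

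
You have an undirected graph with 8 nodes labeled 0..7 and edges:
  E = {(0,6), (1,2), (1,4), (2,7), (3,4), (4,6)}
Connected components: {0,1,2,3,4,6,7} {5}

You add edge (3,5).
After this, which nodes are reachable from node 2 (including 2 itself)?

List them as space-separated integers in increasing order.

Before: nodes reachable from 2: {0,1,2,3,4,6,7}
Adding (3,5): merges 2's component with another. Reachability grows.
After: nodes reachable from 2: {0,1,2,3,4,5,6,7}

Answer: 0 1 2 3 4 5 6 7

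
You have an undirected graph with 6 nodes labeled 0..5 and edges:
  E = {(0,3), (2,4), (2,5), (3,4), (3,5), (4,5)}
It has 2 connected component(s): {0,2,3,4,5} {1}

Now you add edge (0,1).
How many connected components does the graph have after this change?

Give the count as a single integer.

Answer: 1

Derivation:
Initial component count: 2
Add (0,1): merges two components. Count decreases: 2 -> 1.
New component count: 1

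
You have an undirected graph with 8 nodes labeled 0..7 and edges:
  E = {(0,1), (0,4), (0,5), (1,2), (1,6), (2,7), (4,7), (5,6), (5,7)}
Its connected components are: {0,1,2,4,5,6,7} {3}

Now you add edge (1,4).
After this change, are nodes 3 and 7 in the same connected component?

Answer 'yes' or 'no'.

Answer: no

Derivation:
Initial components: {0,1,2,4,5,6,7} {3}
Adding edge (1,4): both already in same component {0,1,2,4,5,6,7}. No change.
New components: {0,1,2,4,5,6,7} {3}
Are 3 and 7 in the same component? no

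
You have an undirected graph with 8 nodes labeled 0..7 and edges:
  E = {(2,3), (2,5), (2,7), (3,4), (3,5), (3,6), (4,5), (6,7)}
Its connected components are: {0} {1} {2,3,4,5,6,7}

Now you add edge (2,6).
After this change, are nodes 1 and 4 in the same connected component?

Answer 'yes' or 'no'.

Answer: no

Derivation:
Initial components: {0} {1} {2,3,4,5,6,7}
Adding edge (2,6): both already in same component {2,3,4,5,6,7}. No change.
New components: {0} {1} {2,3,4,5,6,7}
Are 1 and 4 in the same component? no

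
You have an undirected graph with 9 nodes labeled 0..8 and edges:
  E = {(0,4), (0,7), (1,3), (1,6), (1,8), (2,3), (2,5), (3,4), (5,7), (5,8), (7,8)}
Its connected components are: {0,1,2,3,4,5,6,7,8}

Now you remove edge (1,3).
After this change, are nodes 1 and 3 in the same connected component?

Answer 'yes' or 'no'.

Initial components: {0,1,2,3,4,5,6,7,8}
Removing edge (1,3): not a bridge — component count unchanged at 1.
New components: {0,1,2,3,4,5,6,7,8}
Are 1 and 3 in the same component? yes

Answer: yes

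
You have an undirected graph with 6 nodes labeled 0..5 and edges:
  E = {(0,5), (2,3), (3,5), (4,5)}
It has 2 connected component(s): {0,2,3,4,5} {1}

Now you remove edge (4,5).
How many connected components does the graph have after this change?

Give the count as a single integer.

Answer: 3

Derivation:
Initial component count: 2
Remove (4,5): it was a bridge. Count increases: 2 -> 3.
  After removal, components: {0,2,3,5} {1} {4}
New component count: 3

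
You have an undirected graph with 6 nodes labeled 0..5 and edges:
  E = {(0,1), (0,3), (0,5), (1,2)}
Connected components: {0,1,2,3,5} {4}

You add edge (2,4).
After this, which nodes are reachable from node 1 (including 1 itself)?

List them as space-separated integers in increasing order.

Answer: 0 1 2 3 4 5

Derivation:
Before: nodes reachable from 1: {0,1,2,3,5}
Adding (2,4): merges 1's component with another. Reachability grows.
After: nodes reachable from 1: {0,1,2,3,4,5}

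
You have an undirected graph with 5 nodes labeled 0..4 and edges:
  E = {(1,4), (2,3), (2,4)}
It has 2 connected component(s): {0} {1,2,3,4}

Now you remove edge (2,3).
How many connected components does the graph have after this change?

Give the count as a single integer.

Answer: 3

Derivation:
Initial component count: 2
Remove (2,3): it was a bridge. Count increases: 2 -> 3.
  After removal, components: {0} {1,2,4} {3}
New component count: 3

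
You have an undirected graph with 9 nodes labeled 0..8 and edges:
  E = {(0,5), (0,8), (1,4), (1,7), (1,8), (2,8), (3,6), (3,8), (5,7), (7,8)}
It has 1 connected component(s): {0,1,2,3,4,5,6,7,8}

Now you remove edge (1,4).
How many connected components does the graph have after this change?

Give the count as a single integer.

Answer: 2

Derivation:
Initial component count: 1
Remove (1,4): it was a bridge. Count increases: 1 -> 2.
  After removal, components: {0,1,2,3,5,6,7,8} {4}
New component count: 2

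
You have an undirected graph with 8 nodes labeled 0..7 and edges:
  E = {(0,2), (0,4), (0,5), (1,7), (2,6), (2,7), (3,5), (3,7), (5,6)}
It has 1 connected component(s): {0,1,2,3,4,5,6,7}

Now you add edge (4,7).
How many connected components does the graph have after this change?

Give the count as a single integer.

Answer: 1

Derivation:
Initial component count: 1
Add (4,7): endpoints already in same component. Count unchanged: 1.
New component count: 1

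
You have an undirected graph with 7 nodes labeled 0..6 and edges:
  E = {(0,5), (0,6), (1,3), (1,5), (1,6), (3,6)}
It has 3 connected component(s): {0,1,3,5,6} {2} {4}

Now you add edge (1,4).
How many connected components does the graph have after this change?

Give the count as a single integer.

Initial component count: 3
Add (1,4): merges two components. Count decreases: 3 -> 2.
New component count: 2

Answer: 2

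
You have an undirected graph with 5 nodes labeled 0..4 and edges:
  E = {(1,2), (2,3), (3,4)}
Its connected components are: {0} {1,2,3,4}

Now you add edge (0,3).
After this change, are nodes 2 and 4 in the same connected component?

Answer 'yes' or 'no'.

Answer: yes

Derivation:
Initial components: {0} {1,2,3,4}
Adding edge (0,3): merges {0} and {1,2,3,4}.
New components: {0,1,2,3,4}
Are 2 and 4 in the same component? yes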